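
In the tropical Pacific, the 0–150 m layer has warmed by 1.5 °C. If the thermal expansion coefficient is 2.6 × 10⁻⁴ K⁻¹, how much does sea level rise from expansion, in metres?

Δh = αΔT·H = 2.6×10⁻⁴ × 1.5 × 150 = 0.05850 m

about 0.059 m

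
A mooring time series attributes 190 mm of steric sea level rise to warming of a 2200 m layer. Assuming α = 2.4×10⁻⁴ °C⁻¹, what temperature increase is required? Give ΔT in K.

0.360 K

ΔT = Δh/(αH) = 0.19 / (2.4×10⁻⁴ × 2200) ≈ 0.3598 K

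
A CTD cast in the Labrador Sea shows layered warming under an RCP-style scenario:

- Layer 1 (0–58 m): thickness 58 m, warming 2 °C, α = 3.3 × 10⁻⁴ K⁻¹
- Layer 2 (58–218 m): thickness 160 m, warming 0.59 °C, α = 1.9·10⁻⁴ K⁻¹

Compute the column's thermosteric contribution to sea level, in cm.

Δh ≈ 5.6 cm

2 × 58 × 3.3×10⁻⁴ = 0.03828 m
1.9×10⁻⁴ × 0.59 × 160 = 0.017936 m
Δh = 0.03828 + 0.017936 = 0.056216 m ≈ 5.6 cm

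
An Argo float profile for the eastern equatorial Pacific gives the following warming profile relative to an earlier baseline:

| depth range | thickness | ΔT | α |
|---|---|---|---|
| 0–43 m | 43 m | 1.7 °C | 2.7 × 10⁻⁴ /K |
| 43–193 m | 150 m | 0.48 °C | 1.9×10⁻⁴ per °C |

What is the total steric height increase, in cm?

2.7×10⁻⁴ × 43 × 1.7 = 0.019737 m
43–193 m: 150 × 1.9×10⁻⁴ × 0.48 = 0.01368 m
Δh = 0.019737 + 0.01368 = 0.033417 m

Δh ≈ 3.34 cm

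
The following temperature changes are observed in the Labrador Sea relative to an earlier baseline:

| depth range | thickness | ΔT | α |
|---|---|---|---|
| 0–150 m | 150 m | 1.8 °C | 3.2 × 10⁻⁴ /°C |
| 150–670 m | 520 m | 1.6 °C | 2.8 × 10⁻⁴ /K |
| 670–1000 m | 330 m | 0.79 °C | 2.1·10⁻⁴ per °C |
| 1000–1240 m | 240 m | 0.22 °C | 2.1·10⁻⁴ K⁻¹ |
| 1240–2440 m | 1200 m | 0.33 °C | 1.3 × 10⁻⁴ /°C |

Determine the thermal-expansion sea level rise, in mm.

Layer 1: 150 × 3.2×10⁻⁴ × 1.8 = 0.08640 m
2.8×10⁻⁴ × 1.6 × 520 = 0.23296 m
Layer 3: 0.79 × 330 × 2.1×10⁻⁴ = 0.054747 m
Layer 4: 2.1×10⁻⁴ × 240 × 0.22 = 0.011088 m
Layer 5: 0.33 × 1200 × 1.3×10⁻⁴ = 0.05148 m
Δh = 0.08640 + 0.23296 + 0.054747 + 0.011088 + 0.05148 = 0.436675 m

437 mm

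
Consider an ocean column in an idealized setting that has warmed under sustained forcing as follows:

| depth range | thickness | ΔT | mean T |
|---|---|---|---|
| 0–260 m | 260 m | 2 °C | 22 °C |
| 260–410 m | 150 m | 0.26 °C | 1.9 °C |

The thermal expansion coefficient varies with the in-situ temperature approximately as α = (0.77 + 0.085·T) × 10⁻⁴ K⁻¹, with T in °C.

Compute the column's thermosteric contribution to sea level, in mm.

Δh = 140 mm

Layer 1: α = (0.77 + 0.085×22)×10⁻⁴ = 2.64×10⁻⁴ K⁻¹
Layer 2: α = (0.77 + 0.085×1.9)×10⁻⁴ = 0.9315×10⁻⁴ K⁻¹
2 × 260 × 2.64×10⁻⁴ = 0.13728 m
150 × 0.9315×10⁻⁴ × 0.26 = 0.00363285 m
Δh = 0.13728 + 0.00363285 = 0.14091285 m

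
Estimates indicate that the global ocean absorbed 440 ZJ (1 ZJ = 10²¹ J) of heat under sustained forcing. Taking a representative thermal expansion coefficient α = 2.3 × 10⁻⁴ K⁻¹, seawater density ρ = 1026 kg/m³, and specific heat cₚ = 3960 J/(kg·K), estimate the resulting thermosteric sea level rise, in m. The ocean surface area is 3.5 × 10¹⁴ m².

Per unit area: Q = 440×10²¹ / (3.5×10¹⁴) ≈ 1.257×10⁹ J/m²
Δh = αQ/(ρcₚ) = 2.3×10⁻⁴ × 1.257×10⁹ / (1026 × 3960) ≈ 0.071157 m

Δh = 0.071 m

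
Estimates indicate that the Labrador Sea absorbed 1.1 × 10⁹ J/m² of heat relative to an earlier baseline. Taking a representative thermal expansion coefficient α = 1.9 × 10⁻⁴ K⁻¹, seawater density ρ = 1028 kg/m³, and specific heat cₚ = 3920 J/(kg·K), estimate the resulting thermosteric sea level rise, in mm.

Δh ≈ 52 mm

Δh = αQ/(ρcₚ) = 1.9×10⁻⁴ × 1.1×10⁹ / (1028 × 3920) ≈ 0.051864 m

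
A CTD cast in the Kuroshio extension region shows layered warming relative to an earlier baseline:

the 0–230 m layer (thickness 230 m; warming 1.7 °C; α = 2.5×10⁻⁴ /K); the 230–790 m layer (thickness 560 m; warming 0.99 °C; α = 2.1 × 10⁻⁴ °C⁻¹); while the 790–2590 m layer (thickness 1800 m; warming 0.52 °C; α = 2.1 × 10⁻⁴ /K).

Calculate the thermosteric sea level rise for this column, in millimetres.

411 mm of thermosteric rise

230 × 2.5×10⁻⁴ × 1.7 = 0.09775 m
560 × 0.99 × 2.1×10⁻⁴ = 0.116424 m
Layer 3: 2.1×10⁻⁴ × 1800 × 0.52 = 0.19656 m
Δh = 0.09775 + 0.116424 + 0.19656 = 0.410734 m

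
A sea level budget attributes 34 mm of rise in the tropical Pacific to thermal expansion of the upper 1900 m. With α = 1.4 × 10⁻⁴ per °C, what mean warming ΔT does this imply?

ΔT = Δh/(αH) = 0.034 / (1.4×10⁻⁴ × 1900) ≈ 0.1278 K

0.128 K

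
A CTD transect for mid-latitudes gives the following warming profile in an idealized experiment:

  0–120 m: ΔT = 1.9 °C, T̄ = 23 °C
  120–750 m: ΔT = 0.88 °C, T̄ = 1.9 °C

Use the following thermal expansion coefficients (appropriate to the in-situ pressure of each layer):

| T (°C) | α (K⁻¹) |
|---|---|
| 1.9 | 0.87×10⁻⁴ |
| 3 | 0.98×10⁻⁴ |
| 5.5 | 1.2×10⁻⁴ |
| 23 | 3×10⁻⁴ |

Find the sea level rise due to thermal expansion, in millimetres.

Layer 1 at 23 °C → α = 3×10⁻⁴ K⁻¹
Layer 2 at 1.9 °C → α = 0.87×10⁻⁴ K⁻¹
Layer 1: 1.9 × 3×10⁻⁴ × 120 = 0.06840 m
120–750 m: 0.88 × 0.87×10⁻⁴ × 630 = 0.0482328 m
Δh = 0.06840 + 0.0482328 = 0.1166328 m ≈ 120 mm

120 mm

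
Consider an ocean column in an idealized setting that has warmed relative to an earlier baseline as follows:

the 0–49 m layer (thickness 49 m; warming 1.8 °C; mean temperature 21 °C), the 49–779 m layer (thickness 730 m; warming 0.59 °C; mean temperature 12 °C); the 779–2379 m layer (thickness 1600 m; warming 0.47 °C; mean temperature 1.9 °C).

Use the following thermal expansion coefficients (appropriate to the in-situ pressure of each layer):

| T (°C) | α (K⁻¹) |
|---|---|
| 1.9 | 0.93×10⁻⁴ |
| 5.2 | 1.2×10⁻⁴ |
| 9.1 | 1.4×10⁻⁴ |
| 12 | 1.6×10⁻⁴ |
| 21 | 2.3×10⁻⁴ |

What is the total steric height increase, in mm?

160 mm of thermosteric rise

Layer 1 at 21 °C → α = 2.3×10⁻⁴ K⁻¹
Layer 2 at 12 °C → α = 1.6×10⁻⁴ K⁻¹
Layer 3 at 1.9 °C → α = 0.93×10⁻⁴ K⁻¹
0–49 m: 49 × 2.3×10⁻⁴ × 1.8 = 0.020286 m
49–779 m: 1.6×10⁻⁴ × 730 × 0.59 = 0.068912 m
0.93×10⁻⁴ × 0.47 × 1600 = 0.069936 m
Δh = 0.020286 + 0.068912 + 0.069936 = 0.159134 m ≈ 160 mm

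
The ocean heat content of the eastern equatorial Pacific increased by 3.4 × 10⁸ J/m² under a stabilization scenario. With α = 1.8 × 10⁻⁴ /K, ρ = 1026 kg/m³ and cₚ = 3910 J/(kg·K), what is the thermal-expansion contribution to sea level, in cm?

Δh = αQ/(ρcₚ) = 1.8×10⁻⁴ × 3.4×10⁸ / (1026 × 3910) ≈ 0.015256 m

1.53 cm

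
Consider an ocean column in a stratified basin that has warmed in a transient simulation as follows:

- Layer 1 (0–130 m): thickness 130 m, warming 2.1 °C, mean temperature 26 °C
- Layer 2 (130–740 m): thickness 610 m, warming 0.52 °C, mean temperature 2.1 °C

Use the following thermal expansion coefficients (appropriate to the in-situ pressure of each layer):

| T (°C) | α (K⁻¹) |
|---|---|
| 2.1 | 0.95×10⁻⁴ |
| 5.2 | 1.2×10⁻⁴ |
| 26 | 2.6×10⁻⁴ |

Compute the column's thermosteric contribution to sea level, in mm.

about 100 mm

Layer 1 at 26 °C → α = 2.6×10⁻⁴ K⁻¹
Layer 2 at 2.1 °C → α = 0.95×10⁻⁴ K⁻¹
2.6×10⁻⁴ × 130 × 2.1 = 0.07098 m
0.52 × 610 × 0.95×10⁻⁴ = 0.030134 m
Δh = 0.07098 + 0.030134 = 0.101114 m ≈ 100 mm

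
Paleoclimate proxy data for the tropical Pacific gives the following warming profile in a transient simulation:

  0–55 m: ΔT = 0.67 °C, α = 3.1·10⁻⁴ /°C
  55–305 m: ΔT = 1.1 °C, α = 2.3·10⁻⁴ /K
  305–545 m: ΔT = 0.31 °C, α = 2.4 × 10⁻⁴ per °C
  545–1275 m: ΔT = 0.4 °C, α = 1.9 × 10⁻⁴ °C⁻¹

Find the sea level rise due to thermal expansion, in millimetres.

0–55 m: 55 × 0.67 × 3.1×10⁻⁴ = 0.0114235 m
55–305 m: 1.1 × 2.3×10⁻⁴ × 250 = 0.06325 m
Layer 3: 2.4×10⁻⁴ × 240 × 0.31 = 0.017856 m
730 × 0.4 × 1.9×10⁻⁴ = 0.05548 m
Δh = 0.0114235 + 0.06325 + 0.017856 + 0.05548 = 0.1480095 m

148 mm of thermosteric rise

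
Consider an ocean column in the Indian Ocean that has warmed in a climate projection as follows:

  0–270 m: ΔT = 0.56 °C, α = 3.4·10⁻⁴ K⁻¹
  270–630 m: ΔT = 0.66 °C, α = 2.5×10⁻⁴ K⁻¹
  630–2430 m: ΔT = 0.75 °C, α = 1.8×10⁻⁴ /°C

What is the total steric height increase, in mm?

354 mm

270 × 3.4×10⁻⁴ × 0.56 = 0.051408 m
360 × 2.5×10⁻⁴ × 0.66 = 0.05940 m
Layer 3: 1800 × 0.75 × 1.8×10⁻⁴ = 0.24300 m
Δh = 0.051408 + 0.05940 + 0.24300 = 0.353808 m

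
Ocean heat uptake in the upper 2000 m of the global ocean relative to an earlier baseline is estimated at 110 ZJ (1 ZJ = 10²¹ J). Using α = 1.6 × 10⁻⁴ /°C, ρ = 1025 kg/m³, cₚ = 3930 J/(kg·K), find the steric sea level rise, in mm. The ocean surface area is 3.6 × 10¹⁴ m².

Δh ≈ 12 mm

Per unit area: Q = 110×10²¹ / (3.6×10¹⁴) ≈ 3.056×10⁸ J/m²
Δh = αQ/(ρcₚ) = 1.6×10⁻⁴ × 3.056×10⁸ / (1025 × 3930) ≈ 0.012138 m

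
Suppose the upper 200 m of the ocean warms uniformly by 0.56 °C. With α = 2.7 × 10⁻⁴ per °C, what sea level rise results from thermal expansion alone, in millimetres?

Δh = αΔT·H = 2.7×10⁻⁴ × 0.56 × 200 = 0.03024 m

about 30.2 mm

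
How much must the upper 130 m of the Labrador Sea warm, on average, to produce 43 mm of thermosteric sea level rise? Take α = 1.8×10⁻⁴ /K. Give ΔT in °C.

ΔT ≈ 1.8 °C

ΔT = Δh/(αH) = 0.043 / (1.8×10⁻⁴ × 130) ≈ 1.838 °C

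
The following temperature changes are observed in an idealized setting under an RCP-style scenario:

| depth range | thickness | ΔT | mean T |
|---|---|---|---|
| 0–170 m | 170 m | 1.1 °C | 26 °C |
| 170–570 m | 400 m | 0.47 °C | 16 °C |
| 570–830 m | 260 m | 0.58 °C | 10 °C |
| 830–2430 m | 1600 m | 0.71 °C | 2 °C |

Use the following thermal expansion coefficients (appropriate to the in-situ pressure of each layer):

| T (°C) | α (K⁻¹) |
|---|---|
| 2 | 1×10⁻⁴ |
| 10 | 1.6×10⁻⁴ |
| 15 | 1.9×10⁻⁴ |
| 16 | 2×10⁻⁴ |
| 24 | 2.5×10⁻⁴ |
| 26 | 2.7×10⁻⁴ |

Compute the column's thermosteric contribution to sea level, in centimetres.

22.6 cm of thermosteric rise

Layer 1 at 26 °C → α = 2.7×10⁻⁴ K⁻¹
Layer 2 at 16 °C → α = 2×10⁻⁴ K⁻¹
Layer 3 at 10 °C → α = 1.6×10⁻⁴ K⁻¹
Layer 4 at 2 °C → α = 1×10⁻⁴ K⁻¹
2.7×10⁻⁴ × 1.1 × 170 = 0.05049 m
0.47 × 400 × 2×10⁻⁴ = 0.03760 m
Layer 3: 0.58 × 1.6×10⁻⁴ × 260 = 0.024128 m
Layer 4: 1×10⁻⁴ × 0.71 × 1600 = 0.11360 m
Δh = 0.05049 + 0.03760 + 0.024128 + 0.11360 = 0.225818 m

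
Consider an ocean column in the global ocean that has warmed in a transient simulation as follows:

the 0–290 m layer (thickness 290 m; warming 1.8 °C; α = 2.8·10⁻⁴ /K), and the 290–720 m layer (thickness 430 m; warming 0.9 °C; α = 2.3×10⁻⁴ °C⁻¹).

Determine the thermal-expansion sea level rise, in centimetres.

about 23.5 cm

Layer 1: 290 × 2.8×10⁻⁴ × 1.8 = 0.14616 m
2.3×10⁻⁴ × 430 × 0.9 = 0.08901 m
Δh = 0.14616 + 0.08901 = 0.23517 m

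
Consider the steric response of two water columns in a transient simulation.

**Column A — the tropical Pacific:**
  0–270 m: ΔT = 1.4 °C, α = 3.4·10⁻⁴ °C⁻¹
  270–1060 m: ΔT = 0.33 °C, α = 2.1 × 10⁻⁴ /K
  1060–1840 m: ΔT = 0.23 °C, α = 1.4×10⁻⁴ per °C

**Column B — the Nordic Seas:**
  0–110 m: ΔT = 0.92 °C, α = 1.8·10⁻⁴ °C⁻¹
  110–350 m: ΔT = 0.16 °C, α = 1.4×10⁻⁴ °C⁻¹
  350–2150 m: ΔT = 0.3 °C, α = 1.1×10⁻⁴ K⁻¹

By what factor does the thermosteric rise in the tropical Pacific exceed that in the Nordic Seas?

a factor of 2.51

A Layer 1: 1.4 × 270 × 3.4×10⁻⁴ = 0.12852 m
A Layer 2: 790 × 0.33 × 2.1×10⁻⁴ = 0.054747 m
A 1060–1840 m: 1.4×10⁻⁴ × 0.23 × 780 = 0.025116 m
A total: 0.208383 m
B Layer 1: 110 × 0.92 × 1.8×10⁻⁴ = 0.018216 m
B Layer 2: 1.4×10⁻⁴ × 0.16 × 240 = 0.005376 m
B Layer 3: 0.3 × 1800 × 1.1×10⁻⁴ = 0.05940 m
B total: 0.082992 m
Ratio: 0.208383 / 0.082992 ≈ 2.511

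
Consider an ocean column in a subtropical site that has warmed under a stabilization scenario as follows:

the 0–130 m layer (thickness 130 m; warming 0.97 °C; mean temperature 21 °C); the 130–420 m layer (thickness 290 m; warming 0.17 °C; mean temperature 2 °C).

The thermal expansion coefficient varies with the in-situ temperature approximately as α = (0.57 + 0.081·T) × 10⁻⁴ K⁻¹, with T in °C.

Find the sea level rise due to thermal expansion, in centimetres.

Layer 1: α = (0.57 + 0.081×21)×10⁻⁴ = 2.271×10⁻⁴ K⁻¹
Layer 2: α = (0.57 + 0.081×2)×10⁻⁴ = 0.732×10⁻⁴ K⁻¹
0–130 m: 2.271×10⁻⁴ × 130 × 0.97 = 0.02863731 m
Layer 2: 290 × 0.732×10⁻⁴ × 0.17 = 0.00360876 m
Δh = 0.02863731 + 0.00360876 = 0.03224607 m

about 3.22 cm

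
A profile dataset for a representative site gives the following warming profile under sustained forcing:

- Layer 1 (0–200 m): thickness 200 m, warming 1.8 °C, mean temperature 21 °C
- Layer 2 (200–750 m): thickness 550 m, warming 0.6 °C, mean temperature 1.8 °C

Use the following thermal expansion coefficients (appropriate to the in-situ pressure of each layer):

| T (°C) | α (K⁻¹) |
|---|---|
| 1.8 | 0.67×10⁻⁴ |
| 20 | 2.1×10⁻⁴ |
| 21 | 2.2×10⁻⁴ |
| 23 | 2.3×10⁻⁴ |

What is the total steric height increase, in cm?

about 10.1 cm

Layer 1 at 21 °C → α = 2.2×10⁻⁴ K⁻¹
Layer 2 at 1.8 °C → α = 0.67×10⁻⁴ K⁻¹
Layer 1: 200 × 1.8 × 2.2×10⁻⁴ = 0.07920 m
Layer 2: 550 × 0.6 × 0.67×10⁻⁴ = 0.02211 m
Δh = 0.07920 + 0.02211 = 0.10131 m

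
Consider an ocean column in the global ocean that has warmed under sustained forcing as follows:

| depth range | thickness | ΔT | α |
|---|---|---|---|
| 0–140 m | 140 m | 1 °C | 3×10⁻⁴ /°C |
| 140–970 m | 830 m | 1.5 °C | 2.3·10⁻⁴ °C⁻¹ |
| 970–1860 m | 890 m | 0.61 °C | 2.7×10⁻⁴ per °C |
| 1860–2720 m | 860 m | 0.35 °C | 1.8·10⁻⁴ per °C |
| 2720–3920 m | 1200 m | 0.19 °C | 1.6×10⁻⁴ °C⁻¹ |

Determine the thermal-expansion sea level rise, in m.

Δh ≈ 0.57 m

Layer 1: 1 × 140 × 3×10⁻⁴ = 0.04200 m
2.3×10⁻⁴ × 830 × 1.5 = 0.28635 m
Layer 3: 2.7×10⁻⁴ × 0.61 × 890 = 0.146583 m
Layer 4: 860 × 1.8×10⁻⁴ × 0.35 = 0.05418 m
2720–3920 m: 0.19 × 1.6×10⁻⁴ × 1200 = 0.03648 m
Δh = 0.04200 + 0.28635 + 0.146583 + 0.05418 + 0.03648 = 0.565593 m ≈ 0.57 m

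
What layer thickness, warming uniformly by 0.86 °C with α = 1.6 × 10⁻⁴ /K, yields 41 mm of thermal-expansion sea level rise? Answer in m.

H ≈ 298 m

H = Δh/(αΔT) = 0.041 / (1.6×10⁻⁴ × 0.86) ≈ 298.0 m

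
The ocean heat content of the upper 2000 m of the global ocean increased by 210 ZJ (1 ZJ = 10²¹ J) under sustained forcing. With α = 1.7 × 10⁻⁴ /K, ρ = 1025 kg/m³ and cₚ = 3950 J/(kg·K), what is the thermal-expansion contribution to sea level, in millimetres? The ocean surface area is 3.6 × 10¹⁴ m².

about 24 mm

Per unit area: Q = 210×10²¹ / (3.6×10¹⁴) ≈ 5.833×10⁸ J/m²
Δh = αQ/(ρcₚ) = 1.7×10⁻⁴ × 5.833×10⁸ / (1025 × 3950) ≈ 0.024492 m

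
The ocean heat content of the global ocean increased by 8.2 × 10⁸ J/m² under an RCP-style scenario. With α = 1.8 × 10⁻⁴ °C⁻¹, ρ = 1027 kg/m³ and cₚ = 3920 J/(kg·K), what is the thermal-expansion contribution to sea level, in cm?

Δh ≈ 3.7 cm

Δh = αQ/(ρcₚ) = 1.8×10⁻⁴ × 8.2×10⁸ / (1027 × 3920) ≈ 0.036663 m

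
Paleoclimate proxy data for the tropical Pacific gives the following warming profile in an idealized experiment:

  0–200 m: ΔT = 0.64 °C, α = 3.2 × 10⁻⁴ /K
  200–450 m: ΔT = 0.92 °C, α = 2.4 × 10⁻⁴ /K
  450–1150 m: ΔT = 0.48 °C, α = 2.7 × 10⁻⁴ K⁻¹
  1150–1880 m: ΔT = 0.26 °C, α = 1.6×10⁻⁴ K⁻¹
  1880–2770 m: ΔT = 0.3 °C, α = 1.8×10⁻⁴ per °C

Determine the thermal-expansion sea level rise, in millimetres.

0–200 m: 200 × 3.2×10⁻⁴ × 0.64 = 0.04096 m
2.4×10⁻⁴ × 0.92 × 250 = 0.05520 m
2.7×10⁻⁴ × 700 × 0.48 = 0.09072 m
730 × 1.6×10⁻⁴ × 0.26 = 0.030368 m
0.3 × 890 × 1.8×10⁻⁴ = 0.04806 m
Δh = 0.04096 + 0.05520 + 0.09072 + 0.030368 + 0.04806 = 0.265308 m

Δh ≈ 270 mm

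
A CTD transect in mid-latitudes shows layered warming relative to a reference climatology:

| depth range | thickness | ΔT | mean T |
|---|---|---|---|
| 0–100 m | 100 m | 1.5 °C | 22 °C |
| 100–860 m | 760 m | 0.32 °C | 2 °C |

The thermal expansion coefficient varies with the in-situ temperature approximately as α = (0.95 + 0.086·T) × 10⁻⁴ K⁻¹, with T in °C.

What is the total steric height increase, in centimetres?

6.99 cm

Layer 1: α = (0.95 + 0.086×22)×10⁻⁴ = 2.842×10⁻⁴ K⁻¹
Layer 2: α = (0.95 + 0.086×2)×10⁻⁴ = 1.122×10⁻⁴ K⁻¹
0–100 m: 2.842×10⁻⁴ × 1.5 × 100 = 0.04263 m
0.32 × 1.122×10⁻⁴ × 760 = 0.02728704 m
Δh = 0.04263 + 0.02728704 = 0.06991704 m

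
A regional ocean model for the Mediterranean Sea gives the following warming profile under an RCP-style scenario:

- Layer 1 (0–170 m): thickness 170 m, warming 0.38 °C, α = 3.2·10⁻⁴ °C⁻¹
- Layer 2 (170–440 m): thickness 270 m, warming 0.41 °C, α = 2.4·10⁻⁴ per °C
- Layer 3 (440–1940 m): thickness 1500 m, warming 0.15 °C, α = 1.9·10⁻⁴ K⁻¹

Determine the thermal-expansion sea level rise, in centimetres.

0–170 m: 170 × 0.38 × 3.2×10⁻⁴ = 0.020672 m
170–440 m: 2.4×10⁻⁴ × 0.41 × 270 = 0.026568 m
Layer 3: 0.15 × 1.9×10⁻⁴ × 1500 = 0.04275 m
Δh = 0.020672 + 0.026568 + 0.04275 = 0.08999 m

9.00 cm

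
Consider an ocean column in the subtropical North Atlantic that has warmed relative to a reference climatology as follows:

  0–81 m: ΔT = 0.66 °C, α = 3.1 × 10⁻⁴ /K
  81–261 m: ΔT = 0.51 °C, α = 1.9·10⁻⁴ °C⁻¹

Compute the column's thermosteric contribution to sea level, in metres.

0–81 m: 0.66 × 3.1×10⁻⁴ × 81 = 0.0165726 m
81–261 m: 0.51 × 1.9×10⁻⁴ × 180 = 0.017442 m
Δh = 0.0165726 + 0.017442 = 0.0340146 m

0.0340 m of thermosteric rise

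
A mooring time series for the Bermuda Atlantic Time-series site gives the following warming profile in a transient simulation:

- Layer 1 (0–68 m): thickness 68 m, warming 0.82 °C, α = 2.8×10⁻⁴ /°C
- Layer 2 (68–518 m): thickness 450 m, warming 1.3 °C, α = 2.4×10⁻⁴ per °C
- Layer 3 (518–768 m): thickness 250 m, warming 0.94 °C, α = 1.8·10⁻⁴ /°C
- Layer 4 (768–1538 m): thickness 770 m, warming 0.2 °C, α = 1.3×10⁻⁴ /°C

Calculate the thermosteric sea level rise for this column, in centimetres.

2.8×10⁻⁴ × 0.82 × 68 = 0.0156128 m
Layer 2: 2.4×10⁻⁴ × 450 × 1.3 = 0.14040 m
Layer 3: 250 × 0.94 × 1.8×10⁻⁴ = 0.04230 m
Layer 4: 0.2 × 1.3×10⁻⁴ × 770 = 0.02002 m
Δh = 0.0156128 + 0.14040 + 0.04230 + 0.02002 = 0.2183328 m ≈ 21.8 cm

about 21.8 cm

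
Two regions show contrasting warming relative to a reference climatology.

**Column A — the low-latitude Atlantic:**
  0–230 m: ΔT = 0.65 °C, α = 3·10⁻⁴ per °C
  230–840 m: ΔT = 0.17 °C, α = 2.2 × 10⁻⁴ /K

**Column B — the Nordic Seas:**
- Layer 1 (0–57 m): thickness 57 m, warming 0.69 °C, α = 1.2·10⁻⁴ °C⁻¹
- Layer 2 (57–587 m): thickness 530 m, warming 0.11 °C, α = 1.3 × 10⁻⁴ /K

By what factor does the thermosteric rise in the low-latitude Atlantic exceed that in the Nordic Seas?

A 0–230 m: 230 × 0.65 × 3×10⁻⁴ = 0.04485 m
A 230–840 m: 2.2×10⁻⁴ × 0.17 × 610 = 0.022814 m
A total: 0.067664 m
B 0–57 m: 1.2×10⁻⁴ × 0.69 × 57 = 0.0047196 m
B 57–587 m: 1.3×10⁻⁴ × 0.11 × 530 = 0.007579 m
B total: 0.0122986 m
Ratio: 0.067664 / 0.0122986 ≈ 5.502

5.50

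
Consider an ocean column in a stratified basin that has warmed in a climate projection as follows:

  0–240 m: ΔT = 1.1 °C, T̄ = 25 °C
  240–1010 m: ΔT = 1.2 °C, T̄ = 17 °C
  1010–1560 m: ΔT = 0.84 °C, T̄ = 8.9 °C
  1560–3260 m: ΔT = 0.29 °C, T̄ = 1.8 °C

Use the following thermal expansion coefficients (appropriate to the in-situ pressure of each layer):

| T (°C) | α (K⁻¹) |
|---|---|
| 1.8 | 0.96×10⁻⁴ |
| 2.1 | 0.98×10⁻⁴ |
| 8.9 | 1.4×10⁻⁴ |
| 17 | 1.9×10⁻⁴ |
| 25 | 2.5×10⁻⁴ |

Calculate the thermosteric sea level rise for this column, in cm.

Δh = 35 cm

Layer 1 at 25 °C → α = 2.5×10⁻⁴ K⁻¹
Layer 2 at 17 °C → α = 1.9×10⁻⁴ K⁻¹
Layer 3 at 8.9 °C → α = 1.4×10⁻⁴ K⁻¹
Layer 4 at 1.8 °C → α = 0.96×10⁻⁴ K⁻¹
0–240 m: 1.1 × 240 × 2.5×10⁻⁴ = 0.06600 m
Layer 2: 1.9×10⁻⁴ × 1.2 × 770 = 0.17556 m
1.4×10⁻⁴ × 0.84 × 550 = 0.06468 m
1700 × 0.29 × 0.96×10⁻⁴ = 0.047328 m
Δh = 0.06600 + 0.17556 + 0.06468 + 0.047328 = 0.353568 m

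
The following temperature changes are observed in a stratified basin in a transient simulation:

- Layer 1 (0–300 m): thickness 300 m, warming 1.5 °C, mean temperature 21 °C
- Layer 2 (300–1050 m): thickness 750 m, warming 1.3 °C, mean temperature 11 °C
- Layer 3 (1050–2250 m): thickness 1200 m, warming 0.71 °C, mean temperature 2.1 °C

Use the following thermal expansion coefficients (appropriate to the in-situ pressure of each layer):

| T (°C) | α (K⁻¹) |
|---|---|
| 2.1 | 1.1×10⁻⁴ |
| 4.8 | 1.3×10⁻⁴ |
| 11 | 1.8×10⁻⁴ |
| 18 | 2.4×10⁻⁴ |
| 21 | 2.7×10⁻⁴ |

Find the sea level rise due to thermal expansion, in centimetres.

39.1 cm

Layer 1 at 21 °C → α = 2.7×10⁻⁴ K⁻¹
Layer 2 at 11 °C → α = 1.8×10⁻⁴ K⁻¹
Layer 3 at 2.1 °C → α = 1.1×10⁻⁴ K⁻¹
1.5 × 2.7×10⁻⁴ × 300 = 0.12150 m
1.3 × 750 × 1.8×10⁻⁴ = 0.17550 m
1.1×10⁻⁴ × 0.71 × 1200 = 0.09372 m
Δh = 0.12150 + 0.17550 + 0.09372 = 0.39072 m ≈ 39.1 cm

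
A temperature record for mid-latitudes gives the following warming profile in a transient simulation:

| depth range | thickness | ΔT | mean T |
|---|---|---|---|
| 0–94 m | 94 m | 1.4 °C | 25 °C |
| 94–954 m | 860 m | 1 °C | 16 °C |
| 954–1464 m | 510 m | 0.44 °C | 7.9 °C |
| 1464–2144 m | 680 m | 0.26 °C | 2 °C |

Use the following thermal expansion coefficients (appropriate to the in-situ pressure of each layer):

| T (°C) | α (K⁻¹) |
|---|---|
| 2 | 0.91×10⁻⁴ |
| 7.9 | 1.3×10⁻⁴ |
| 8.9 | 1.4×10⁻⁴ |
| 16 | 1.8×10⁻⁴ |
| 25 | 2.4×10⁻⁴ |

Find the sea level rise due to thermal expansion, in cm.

23.2 cm of thermosteric rise

Layer 1 at 25 °C → α = 2.4×10⁻⁴ K⁻¹
Layer 2 at 16 °C → α = 1.8×10⁻⁴ K⁻¹
Layer 3 at 7.9 °C → α = 1.3×10⁻⁴ K⁻¹
Layer 4 at 2 °C → α = 0.91×10⁻⁴ K⁻¹
0–94 m: 2.4×10⁻⁴ × 94 × 1.4 = 0.031584 m
94–954 m: 1.8×10⁻⁴ × 1 × 860 = 0.15480 m
Layer 3: 510 × 1.3×10⁻⁴ × 0.44 = 0.029172 m
680 × 0.91×10⁻⁴ × 0.26 = 0.0160888 m
Δh = 0.031584 + 0.15480 + 0.029172 + 0.0160888 = 0.2316448 m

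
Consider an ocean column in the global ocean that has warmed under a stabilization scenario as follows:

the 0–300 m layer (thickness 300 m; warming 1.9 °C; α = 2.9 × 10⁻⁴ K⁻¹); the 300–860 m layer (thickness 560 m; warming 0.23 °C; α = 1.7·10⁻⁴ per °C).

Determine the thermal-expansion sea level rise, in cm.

18.7 cm

Layer 1: 1.9 × 2.9×10⁻⁴ × 300 = 0.16530 m
300–860 m: 560 × 0.23 × 1.7×10⁻⁴ = 0.021896 m
Δh = 0.16530 + 0.021896 = 0.187196 m ≈ 18.7 cm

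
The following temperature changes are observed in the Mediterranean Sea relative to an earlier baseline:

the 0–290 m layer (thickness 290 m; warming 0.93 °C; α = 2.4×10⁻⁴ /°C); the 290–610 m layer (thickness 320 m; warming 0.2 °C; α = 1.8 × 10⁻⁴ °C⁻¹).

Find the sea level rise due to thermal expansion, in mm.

Δh = 76.2 mm

0.93 × 290 × 2.4×10⁻⁴ = 0.064728 m
290–610 m: 0.2 × 320 × 1.8×10⁻⁴ = 0.01152 m
Δh = 0.064728 + 0.01152 = 0.076248 m ≈ 76.2 mm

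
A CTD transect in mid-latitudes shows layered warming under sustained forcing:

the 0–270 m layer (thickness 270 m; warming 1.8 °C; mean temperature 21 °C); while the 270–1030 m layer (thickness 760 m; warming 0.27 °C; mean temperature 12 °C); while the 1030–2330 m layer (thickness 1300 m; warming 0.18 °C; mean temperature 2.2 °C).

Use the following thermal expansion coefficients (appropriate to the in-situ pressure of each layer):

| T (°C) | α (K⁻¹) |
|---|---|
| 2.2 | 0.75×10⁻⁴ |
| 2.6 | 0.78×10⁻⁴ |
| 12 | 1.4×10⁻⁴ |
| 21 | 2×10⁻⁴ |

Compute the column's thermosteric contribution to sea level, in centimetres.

Layer 1 at 21 °C → α = 2×10⁻⁴ K⁻¹
Layer 2 at 12 °C → α = 1.4×10⁻⁴ K⁻¹
Layer 3 at 2.2 °C → α = 0.75×10⁻⁴ K⁻¹
2×10⁻⁴ × 270 × 1.8 = 0.09720 m
270–1030 m: 1.4×10⁻⁴ × 0.27 × 760 = 0.028728 m
Layer 3: 1300 × 0.75×10⁻⁴ × 0.18 = 0.01755 m
Δh = 0.09720 + 0.028728 + 0.01755 = 0.143478 m

about 14.3 cm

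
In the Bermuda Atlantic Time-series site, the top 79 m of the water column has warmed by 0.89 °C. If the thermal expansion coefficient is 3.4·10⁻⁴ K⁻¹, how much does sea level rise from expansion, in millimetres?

Δh = αΔT·H = 3.4×10⁻⁴ × 0.89 × 79 = 0.0239054 m

23.9 mm of thermosteric rise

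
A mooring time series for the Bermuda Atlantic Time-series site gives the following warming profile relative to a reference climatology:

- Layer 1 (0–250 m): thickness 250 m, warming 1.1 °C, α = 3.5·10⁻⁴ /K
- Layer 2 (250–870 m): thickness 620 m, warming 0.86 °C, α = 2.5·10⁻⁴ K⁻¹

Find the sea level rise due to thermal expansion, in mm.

about 230 mm

1.1 × 250 × 3.5×10⁻⁴ = 0.09625 m
0.86 × 620 × 2.5×10⁻⁴ = 0.13330 m
Δh = 0.09625 + 0.13330 = 0.22955 m ≈ 230 mm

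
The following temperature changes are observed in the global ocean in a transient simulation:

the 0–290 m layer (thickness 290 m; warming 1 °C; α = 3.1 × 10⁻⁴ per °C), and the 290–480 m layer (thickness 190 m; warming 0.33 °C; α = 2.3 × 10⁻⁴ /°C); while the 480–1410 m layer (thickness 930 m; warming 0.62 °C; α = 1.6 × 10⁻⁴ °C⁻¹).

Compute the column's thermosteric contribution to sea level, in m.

0.20 m of thermosteric rise

290 × 1 × 3.1×10⁻⁴ = 0.08990 m
290–480 m: 190 × 2.3×10⁻⁴ × 0.33 = 0.014421 m
480–1410 m: 0.62 × 930 × 1.6×10⁻⁴ = 0.092256 m
Δh = 0.08990 + 0.014421 + 0.092256 = 0.196577 m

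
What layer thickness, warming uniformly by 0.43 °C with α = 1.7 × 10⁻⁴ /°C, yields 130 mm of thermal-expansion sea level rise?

1780 m

H = Δh/(αΔT) = 0.13 / (1.7×10⁻⁴ × 0.43) ≈ 1778 m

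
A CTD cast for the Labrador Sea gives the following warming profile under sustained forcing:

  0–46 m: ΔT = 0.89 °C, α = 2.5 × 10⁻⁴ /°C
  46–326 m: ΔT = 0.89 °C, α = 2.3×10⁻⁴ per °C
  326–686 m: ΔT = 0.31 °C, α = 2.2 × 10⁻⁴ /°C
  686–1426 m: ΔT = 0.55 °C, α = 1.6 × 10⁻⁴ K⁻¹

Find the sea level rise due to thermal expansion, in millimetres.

0.89 × 46 × 2.5×10⁻⁴ = 0.010235 m
2.3×10⁻⁴ × 280 × 0.89 = 0.057316 m
326–686 m: 0.31 × 360 × 2.2×10⁻⁴ = 0.024552 m
Layer 4: 0.55 × 1.6×10⁻⁴ × 740 = 0.06512 m
Δh = 0.010235 + 0.057316 + 0.024552 + 0.06512 = 0.157223 m ≈ 160 mm

Δh ≈ 160 mm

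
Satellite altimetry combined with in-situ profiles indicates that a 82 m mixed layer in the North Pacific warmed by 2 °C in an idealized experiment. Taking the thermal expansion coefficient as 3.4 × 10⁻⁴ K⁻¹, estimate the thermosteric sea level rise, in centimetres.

Δh = αΔT·H = 3.4×10⁻⁴ × 2 × 82 = 0.05576 m

about 5.6 cm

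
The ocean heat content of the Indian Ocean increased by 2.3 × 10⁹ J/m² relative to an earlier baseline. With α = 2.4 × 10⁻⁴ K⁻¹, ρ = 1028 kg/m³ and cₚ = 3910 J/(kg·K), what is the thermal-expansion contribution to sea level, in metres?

about 0.137 m

Δh = αQ/(ρcₚ) = 2.4×10⁻⁴ × 2.3×10⁹ / (1028 × 3910) ≈ 0.13733 m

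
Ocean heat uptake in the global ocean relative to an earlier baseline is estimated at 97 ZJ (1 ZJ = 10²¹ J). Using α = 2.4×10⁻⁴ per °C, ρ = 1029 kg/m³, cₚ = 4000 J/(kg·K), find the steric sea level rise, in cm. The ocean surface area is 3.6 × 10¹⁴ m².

1.57 cm

Per unit area: Q = 97×10²¹ / (3.6×10¹⁴) ≈ 2.694×10⁸ J/m²
Δh = αQ/(ρcₚ) = 2.4×10⁻⁴ × 2.694×10⁸ / (1029 × 4000) ≈ 0.015708 m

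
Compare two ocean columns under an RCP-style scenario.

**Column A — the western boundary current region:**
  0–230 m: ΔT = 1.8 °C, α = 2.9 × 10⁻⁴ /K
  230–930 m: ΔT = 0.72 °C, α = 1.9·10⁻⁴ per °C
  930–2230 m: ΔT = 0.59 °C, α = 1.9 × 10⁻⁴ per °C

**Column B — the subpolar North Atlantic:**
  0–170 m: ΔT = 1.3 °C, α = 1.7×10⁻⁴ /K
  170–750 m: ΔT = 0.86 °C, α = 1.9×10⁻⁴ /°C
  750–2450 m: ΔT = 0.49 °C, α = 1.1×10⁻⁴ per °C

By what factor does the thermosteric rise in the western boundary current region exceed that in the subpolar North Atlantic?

A Layer 1: 230 × 2.9×10⁻⁴ × 1.8 = 0.12006 m
A Layer 2: 700 × 0.72 × 1.9×10⁻⁴ = 0.09576 m
A 0.59 × 1300 × 1.9×10⁻⁴ = 0.14573 m
A total: 0.36155 m
B Layer 1: 1.7×10⁻⁴ × 1.3 × 170 = 0.03757 m
B 0.86 × 580 × 1.9×10⁻⁴ = 0.094772 m
B 1.1×10⁻⁴ × 1700 × 0.49 = 0.09163 m
B total: 0.223972 m
Ratio: 0.36155 / 0.223972 ≈ 1.614

a factor of 1.61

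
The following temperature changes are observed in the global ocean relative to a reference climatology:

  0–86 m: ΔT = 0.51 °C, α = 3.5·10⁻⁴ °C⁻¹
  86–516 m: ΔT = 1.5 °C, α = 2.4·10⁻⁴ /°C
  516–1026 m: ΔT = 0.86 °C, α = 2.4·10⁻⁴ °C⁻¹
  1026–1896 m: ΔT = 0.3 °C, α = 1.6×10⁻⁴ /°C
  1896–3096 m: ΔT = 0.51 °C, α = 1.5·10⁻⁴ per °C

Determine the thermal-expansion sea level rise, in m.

0.409 m

86 × 3.5×10⁻⁴ × 0.51 = 0.015351 m
2.4×10⁻⁴ × 1.5 × 430 = 0.15480 m
Layer 3: 510 × 2.4×10⁻⁴ × 0.86 = 0.105264 m
Layer 4: 0.3 × 1.6×10⁻⁴ × 870 = 0.04176 m
Layer 5: 0.51 × 1.5×10⁻⁴ × 1200 = 0.09180 m
Δh = 0.015351 + 0.15480 + 0.105264 + 0.04176 + 0.09180 = 0.408975 m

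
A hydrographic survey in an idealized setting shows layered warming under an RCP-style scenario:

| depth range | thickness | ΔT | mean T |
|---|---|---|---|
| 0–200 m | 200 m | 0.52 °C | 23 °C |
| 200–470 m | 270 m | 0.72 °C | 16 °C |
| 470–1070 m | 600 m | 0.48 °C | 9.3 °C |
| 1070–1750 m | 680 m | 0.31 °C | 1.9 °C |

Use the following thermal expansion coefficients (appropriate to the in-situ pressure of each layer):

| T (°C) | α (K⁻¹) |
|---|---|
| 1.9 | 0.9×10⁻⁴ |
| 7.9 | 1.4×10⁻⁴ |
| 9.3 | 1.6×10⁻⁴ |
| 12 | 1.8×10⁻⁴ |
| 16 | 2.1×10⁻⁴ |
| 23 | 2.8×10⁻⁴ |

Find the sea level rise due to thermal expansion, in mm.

Layer 1 at 23 °C → α = 2.8×10⁻⁴ K⁻¹
Layer 2 at 16 °C → α = 2.1×10⁻⁴ K⁻¹
Layer 3 at 9.3 °C → α = 1.6×10⁻⁴ K⁻¹
Layer 4 at 1.9 °C → α = 0.9×10⁻⁴ K⁻¹
Layer 1: 200 × 0.52 × 2.8×10⁻⁴ = 0.02912 m
200–470 m: 0.72 × 270 × 2.1×10⁻⁴ = 0.040824 m
470–1070 m: 0.48 × 600 × 1.6×10⁻⁴ = 0.04608 m
0.31 × 0.9×10⁻⁴ × 680 = 0.018972 m
Δh = 0.02912 + 0.040824 + 0.04608 + 0.018972 = 0.134996 m

about 135 mm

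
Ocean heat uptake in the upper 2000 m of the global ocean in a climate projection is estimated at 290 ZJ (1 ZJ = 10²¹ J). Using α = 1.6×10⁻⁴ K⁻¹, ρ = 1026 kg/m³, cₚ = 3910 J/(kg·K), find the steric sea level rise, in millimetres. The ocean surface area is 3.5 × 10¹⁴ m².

33.0 mm

Per unit area: Q = 290×10²¹ / (3.5×10¹⁴) ≈ 8.286×10⁸ J/m²
Δh = αQ/(ρcₚ) = 1.6×10⁻⁴ × 8.286×10⁸ / (1026 × 3910) ≈ 0.033048 m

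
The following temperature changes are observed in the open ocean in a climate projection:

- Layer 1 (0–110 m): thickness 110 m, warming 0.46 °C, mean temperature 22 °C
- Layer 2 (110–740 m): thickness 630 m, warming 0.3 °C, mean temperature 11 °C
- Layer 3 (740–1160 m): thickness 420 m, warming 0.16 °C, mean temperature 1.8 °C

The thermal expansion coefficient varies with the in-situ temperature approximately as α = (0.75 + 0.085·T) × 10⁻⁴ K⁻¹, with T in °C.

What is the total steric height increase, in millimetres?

51.2 mm

Layer 1: α = (0.75 + 0.085×22)×10⁻⁴ = 2.62×10⁻⁴ K⁻¹
Layer 2: α = (0.75 + 0.085×11)×10⁻⁴ = 1.685×10⁻⁴ K⁻¹
Layer 3: α = (0.75 + 0.085×1.8)×10⁻⁴ = 0.903×10⁻⁴ K⁻¹
0–110 m: 2.62×10⁻⁴ × 110 × 0.46 = 0.0132572 m
Layer 2: 1.685×10⁻⁴ × 0.3 × 630 = 0.0318465 m
Layer 3: 420 × 0.16 × 0.903×10⁻⁴ = 0.00606816 m
Δh = 0.0132572 + 0.0318465 + 0.00606816 = 0.05117186 m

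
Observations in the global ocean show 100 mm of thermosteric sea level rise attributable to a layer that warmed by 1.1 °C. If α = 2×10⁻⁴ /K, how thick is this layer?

H ≈ 450 m

H = Δh/(αΔT) = 0.1 / (2×10⁻⁴ × 1.1) ≈ 454.5 m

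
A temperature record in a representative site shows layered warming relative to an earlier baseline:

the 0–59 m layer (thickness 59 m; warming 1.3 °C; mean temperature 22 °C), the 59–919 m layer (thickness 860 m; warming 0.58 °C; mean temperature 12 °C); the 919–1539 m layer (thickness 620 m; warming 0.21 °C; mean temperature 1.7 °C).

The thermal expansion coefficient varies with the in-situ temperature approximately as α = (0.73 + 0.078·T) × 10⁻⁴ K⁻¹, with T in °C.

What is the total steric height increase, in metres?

Layer 1: α = (0.73 + 0.078×22)×10⁻⁴ = 2.446×10⁻⁴ K⁻¹
Layer 2: α = (0.73 + 0.078×12)×10⁻⁴ = 1.666×10⁻⁴ K⁻¹
Layer 3: α = (0.73 + 0.078×1.7)×10⁻⁴ = 0.8626×10⁻⁴ K⁻¹
Layer 1: 2.446×10⁻⁴ × 59 × 1.3 = 0.01876082 m
Layer 2: 0.58 × 860 × 1.666×10⁻⁴ = 0.08310008 m
919–1539 m: 0.21 × 0.8626×10⁻⁴ × 620 = 0.011231052 m
Δh = 0.01876082 + 0.08310008 + 0.011231052 = 0.113091952 m

0.113 m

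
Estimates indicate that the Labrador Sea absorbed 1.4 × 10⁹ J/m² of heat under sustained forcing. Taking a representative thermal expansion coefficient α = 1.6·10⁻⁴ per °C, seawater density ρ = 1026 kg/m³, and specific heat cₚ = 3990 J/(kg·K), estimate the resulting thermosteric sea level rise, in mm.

Δh = αQ/(ρcₚ) = 1.6×10⁻⁴ × 1.4×10⁹ / (1026 × 3990) ≈ 0.054718 m

55 mm of thermosteric rise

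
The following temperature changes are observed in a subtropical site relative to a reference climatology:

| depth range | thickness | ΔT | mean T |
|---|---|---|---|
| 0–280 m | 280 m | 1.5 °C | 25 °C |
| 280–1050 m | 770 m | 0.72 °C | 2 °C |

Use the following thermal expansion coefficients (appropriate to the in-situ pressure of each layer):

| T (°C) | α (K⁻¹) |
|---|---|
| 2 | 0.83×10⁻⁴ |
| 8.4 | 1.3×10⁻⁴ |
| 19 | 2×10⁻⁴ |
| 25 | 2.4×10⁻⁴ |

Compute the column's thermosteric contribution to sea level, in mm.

147 mm

Layer 1 at 25 °C → α = 2.4×10⁻⁴ K⁻¹
Layer 2 at 2 °C → α = 0.83×10⁻⁴ K⁻¹
Layer 1: 1.5 × 280 × 2.4×10⁻⁴ = 0.10080 m
280–1050 m: 0.83×10⁻⁴ × 0.72 × 770 = 0.0460152 m
Δh = 0.10080 + 0.0460152 = 0.1468152 m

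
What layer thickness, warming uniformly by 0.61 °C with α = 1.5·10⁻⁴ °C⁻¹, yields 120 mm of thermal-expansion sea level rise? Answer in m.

1310 m

H = Δh/(αΔT) = 0.12 / (1.5×10⁻⁴ × 0.61) ≈ 1311 m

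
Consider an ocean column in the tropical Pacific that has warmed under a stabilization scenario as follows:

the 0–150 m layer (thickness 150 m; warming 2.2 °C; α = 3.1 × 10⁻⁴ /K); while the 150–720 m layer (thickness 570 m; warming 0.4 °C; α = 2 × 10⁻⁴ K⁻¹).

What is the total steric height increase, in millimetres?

about 148 mm

2.2 × 150 × 3.1×10⁻⁴ = 0.10230 m
570 × 0.4 × 2×10⁻⁴ = 0.04560 m
Δh = 0.10230 + 0.04560 = 0.14790 m ≈ 148 mm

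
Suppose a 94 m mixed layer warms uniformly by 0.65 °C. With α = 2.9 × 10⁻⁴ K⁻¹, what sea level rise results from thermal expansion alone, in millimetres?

Δh = αΔT·H = 2.9×10⁻⁴ × 0.65 × 94 = 0.017719 m

Δh = 17.7 mm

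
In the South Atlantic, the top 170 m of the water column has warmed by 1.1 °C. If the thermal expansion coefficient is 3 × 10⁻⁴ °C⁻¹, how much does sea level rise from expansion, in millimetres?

Δh = αΔT·H = 3×10⁻⁴ × 1.1 × 170 = 0.05610 m

Δh ≈ 56.1 mm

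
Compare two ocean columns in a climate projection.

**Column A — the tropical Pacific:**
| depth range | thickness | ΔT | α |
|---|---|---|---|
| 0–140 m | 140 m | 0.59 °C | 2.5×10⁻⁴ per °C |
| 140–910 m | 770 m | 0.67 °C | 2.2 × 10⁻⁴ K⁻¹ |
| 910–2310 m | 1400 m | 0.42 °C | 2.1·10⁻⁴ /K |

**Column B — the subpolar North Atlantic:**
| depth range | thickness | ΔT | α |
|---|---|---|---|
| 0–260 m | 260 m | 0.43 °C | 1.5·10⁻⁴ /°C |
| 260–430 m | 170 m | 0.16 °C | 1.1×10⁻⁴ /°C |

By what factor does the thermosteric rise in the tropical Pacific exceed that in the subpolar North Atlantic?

A 0–140 m: 0.59 × 140 × 2.5×10⁻⁴ = 0.02065 m
A 140–910 m: 2.2×10⁻⁴ × 0.67 × 770 = 0.113498 m
A 910–2310 m: 2.1×10⁻⁴ × 1400 × 0.42 = 0.12348 m
A total: 0.257628 m
B 0–260 m: 1.5×10⁻⁴ × 260 × 0.43 = 0.01677 m
B Layer 2: 1.1×10⁻⁴ × 0.16 × 170 = 0.002992 m
B total: 0.019762 m
Ratio: 0.257628 / 0.019762 ≈ 13.04

a factor of 13.0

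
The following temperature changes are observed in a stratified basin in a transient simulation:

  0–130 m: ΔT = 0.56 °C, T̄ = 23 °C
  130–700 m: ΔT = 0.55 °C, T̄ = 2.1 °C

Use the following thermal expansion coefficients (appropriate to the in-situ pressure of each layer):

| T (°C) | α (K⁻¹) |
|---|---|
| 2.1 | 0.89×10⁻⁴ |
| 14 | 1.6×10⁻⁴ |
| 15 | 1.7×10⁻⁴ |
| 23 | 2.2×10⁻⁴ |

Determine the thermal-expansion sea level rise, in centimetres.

Δh ≈ 4.4 cm

Layer 1 at 23 °C → α = 2.2×10⁻⁴ K⁻¹
Layer 2 at 2.1 °C → α = 0.89×10⁻⁴ K⁻¹
130 × 2.2×10⁻⁴ × 0.56 = 0.016016 m
130–700 m: 570 × 0.89×10⁻⁴ × 0.55 = 0.0279015 m
Δh = 0.016016 + 0.0279015 = 0.0439175 m ≈ 4.4 cm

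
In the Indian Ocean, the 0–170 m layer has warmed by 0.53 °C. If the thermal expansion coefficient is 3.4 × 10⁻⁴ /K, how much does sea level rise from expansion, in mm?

about 31 mm

Δh = αΔT·H = 3.4×10⁻⁴ × 0.53 × 170 = 0.030634 m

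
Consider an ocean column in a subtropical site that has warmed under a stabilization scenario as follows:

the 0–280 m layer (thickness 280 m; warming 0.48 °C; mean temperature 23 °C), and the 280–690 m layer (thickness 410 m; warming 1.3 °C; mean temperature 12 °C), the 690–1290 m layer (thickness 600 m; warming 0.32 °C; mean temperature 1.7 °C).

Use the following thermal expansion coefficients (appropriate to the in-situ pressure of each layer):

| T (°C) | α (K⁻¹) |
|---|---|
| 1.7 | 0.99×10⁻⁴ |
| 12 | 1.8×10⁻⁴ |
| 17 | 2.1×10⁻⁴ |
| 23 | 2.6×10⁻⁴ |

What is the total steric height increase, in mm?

Layer 1 at 23 °C → α = 2.6×10⁻⁴ K⁻¹
Layer 2 at 12 °C → α = 1.8×10⁻⁴ K⁻¹
Layer 3 at 1.7 °C → α = 0.99×10⁻⁴ K⁻¹
Layer 1: 280 × 0.48 × 2.6×10⁻⁴ = 0.034944 m
1.3 × 1.8×10⁻⁴ × 410 = 0.09594 m
690–1290 m: 600 × 0.32 × 0.99×10⁻⁴ = 0.019008 m
Δh = 0.034944 + 0.09594 + 0.019008 = 0.149892 m ≈ 150 mm

about 150 mm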